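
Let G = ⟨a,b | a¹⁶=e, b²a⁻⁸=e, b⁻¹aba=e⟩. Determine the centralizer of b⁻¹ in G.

⟨b⁻¹⟩ ⊆ C_G(b⁻¹) since powers of b⁻¹ commute with b⁻¹; so |C_G(b⁻¹)| ≥ |⟨b⁻¹⟩| = 4.
By orbit–stabilizer, |C_G(b⁻¹)| = |G| / |conj. class of b⁻¹| = 32 / 8 = 4.
The 4 elements commuting with b⁻¹ are {e, a⁸, b, b⁻¹}.

Answer: {e, a⁸, b, b⁻¹}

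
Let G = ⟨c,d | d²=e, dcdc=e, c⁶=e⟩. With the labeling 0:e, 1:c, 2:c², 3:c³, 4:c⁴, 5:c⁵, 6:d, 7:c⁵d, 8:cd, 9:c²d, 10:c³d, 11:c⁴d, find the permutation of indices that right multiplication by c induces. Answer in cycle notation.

(0 1 2 3 4 5)(6 7 11 10 9 8)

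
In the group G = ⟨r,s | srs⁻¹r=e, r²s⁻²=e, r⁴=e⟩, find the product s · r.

Compute s · r by multiplying left to right and reducing via the relations at each step:
  s · r = rs⁻¹

Answer: rs⁻¹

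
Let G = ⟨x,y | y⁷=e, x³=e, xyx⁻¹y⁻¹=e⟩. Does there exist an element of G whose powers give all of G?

|G| = 21. The element xy has order 21 (its powers give 21 distinct elements), so ⟨xy⟩ = G and G is cyclic.

Answer: Yes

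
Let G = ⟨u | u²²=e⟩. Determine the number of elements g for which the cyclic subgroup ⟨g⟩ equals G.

G is cyclic of order 22. An element generates G iff its order is 22, and a cyclic group of order 22 has exactly φ(22) = 10 such elements.

Answer: 10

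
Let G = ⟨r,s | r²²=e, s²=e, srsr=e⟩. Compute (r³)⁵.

Compute successive powers of (r³), reducing at each step:
  (r³)²: (r³) · r³ = r⁶
  (r³)³: (r⁶) · r³ = r⁹
  (r³)⁴: (r⁹) · r³ = r¹²
  (r³)⁵: (r¹²) · r³ = r¹⁵

Answer: r¹⁵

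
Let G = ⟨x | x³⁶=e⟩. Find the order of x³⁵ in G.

Compute successive powers until reaching e:
  (x³⁵)¹ = x³⁵, (x³⁵)² = x³⁴, (x³⁵)³ = x³³, (x³⁵)⁴ = x³², (x³⁵)⁵ = x³¹, (x³⁵)⁶ = x³⁰, (x³⁵)⁷ = x²⁹, (x³⁵)⁸ = x²⁸, (x³⁵)⁹ = x²⁷, (x³⁵)¹⁰ = x²⁶, (x³⁵)¹¹ = x²⁵, (x³⁵)¹² = x²⁴, (x³⁵)¹³ = x²³, (x³⁵)¹⁴ = x²², (x³⁵)¹⁵ = x²¹, (x³⁵)¹⁶ = x²⁰, (x³⁵)¹⁷ = x¹⁹, (x³⁵)¹⁸ = x¹⁸, (x³⁵)¹⁹ = x¹⁷, (x³⁵)²⁰ = x¹⁶, (x³⁵)²¹ = x¹⁵, (x³⁵)²² = x¹⁴, (x³⁵)²³ = x¹³, (x³⁵)²⁴ = x¹², (x³⁵)²⁵ = x¹¹, (x³⁵)²⁶ = x¹⁰, (x³⁵)²⁷ = x⁹, (x³⁵)²⁸ = x⁸, (x³⁵)²⁹ = x⁷, (x³⁵)³⁰ = x⁶, (x³⁵)³¹ = x⁵, (x³⁵)³² = x⁴, (x³⁵)³³ = x³, (x³⁵)³⁴ = x², (x³⁵)³⁵ = x, (x³⁵)³⁶ = e.
The smallest positive k with (x³⁵)ᵏ = e is 36.

Answer: 36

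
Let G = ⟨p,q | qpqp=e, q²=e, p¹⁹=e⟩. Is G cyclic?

Every cyclic group is abelian. But p·q = pq while q·p = p¹⁸q, so p·q ≠ q·p and G is not abelian. Hence G is not cyclic.

Answer: No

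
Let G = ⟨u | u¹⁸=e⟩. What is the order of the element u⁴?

Compute successive powers until reaching e:
  (u⁴)¹ = u⁴, (u⁴)² = u⁸, (u⁴)³ = u¹², (u⁴)⁴ = u¹⁶, (u⁴)⁵ = u², (u⁴)⁶ = u⁶, (u⁴)⁷ = u¹⁰, (u⁴)⁸ = u¹⁴, (u⁴)⁹ = e.
The smallest positive k with (u⁴)ᵏ = e is 9.

Answer: 9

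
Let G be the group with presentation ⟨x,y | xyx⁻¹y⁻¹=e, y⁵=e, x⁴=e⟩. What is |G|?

Enumerate words in the generators, reducing via the relations: the distinct elements are
  {e, x, y, xy, x², x³, y², y³, y⁴, xy², xy³, xy⁴, x²y, x³y, x²y², x²y³, x²y⁴, x³y², x³y³, x³y⁴}.
No further products give new elements, so |G| = 20.

Answer: 20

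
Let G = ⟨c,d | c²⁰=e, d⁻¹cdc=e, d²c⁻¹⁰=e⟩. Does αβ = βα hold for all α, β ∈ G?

c·d = cd but d·c = c⁹d⁻¹, so c·d ≠ d·c and G is not abelian.

Answer: No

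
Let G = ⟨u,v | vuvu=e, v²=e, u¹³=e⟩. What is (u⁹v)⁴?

Compute successive powers of (u⁹v), reducing at each step:
  (u⁹v)²: (u⁹v) · u⁹ = v;   v · v = e
  (u⁹v)³: e · u⁹ = u⁹;   (u⁹) · v = u⁹v
  (u⁹v)⁴: (u⁹v) · u⁹ = v;   v · v = e

Answer: e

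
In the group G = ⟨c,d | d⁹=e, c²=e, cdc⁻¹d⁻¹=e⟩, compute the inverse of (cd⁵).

The order of (cd⁵) is 18 (smallest k with (cd⁵)ᵏ = e), so (cd⁵)⁻¹ = (cd⁵)¹⁷ = cd⁴.
Check: (cd⁵) · (cd⁴) → (cd⁵) · c = d⁵;   (d⁵) · d⁴ = e, giving e as required.

Answer: cd⁴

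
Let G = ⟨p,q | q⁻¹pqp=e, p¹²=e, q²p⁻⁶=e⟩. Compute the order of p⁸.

Compute successive powers until reaching e:
  (p⁸)¹ = p⁸, (p⁸)² = p⁴, (p⁸)³ = e.
The smallest positive k with (p⁸)ᵏ = e is 3.

Answer: 3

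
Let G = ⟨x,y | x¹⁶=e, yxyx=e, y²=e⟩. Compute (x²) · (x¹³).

Compute (x²) · (x¹³) by multiplying left to right and reducing via the relations at each step:
  (x²) · x¹³ = x¹⁵

Answer: x¹⁵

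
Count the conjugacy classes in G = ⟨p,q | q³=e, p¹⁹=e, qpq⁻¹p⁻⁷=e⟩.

The conjugacy classes (representative and size) are:
  [e] (size 1), [p¹¹] (size 3), [p¹⁴] (size 3), [p⁶] (size 3), [p¹⁷] (size 3), [p¹²] (size 3), [p¹⁰] (size 3), [p²q] (size 19), [p¹⁸q²] (size 19).
Class equation: 1 + 3 + 3 + 3 + 3 + 3 + 3 + 19 + 19 = 57 = |G|. So G has 9 conjugacy classes.

Answer: 9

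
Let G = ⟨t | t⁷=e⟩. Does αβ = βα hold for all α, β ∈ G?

G has a single generator, so G is cyclic and hence abelian.

Answer: Yes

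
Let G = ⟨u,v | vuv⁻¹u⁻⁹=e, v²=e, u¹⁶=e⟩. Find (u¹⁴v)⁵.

Compute successive powers of (u¹⁴v), reducing at each step:
  (u¹⁴v)²: (u¹⁴v) · u¹⁴ = u¹²v;   (u¹²v) · v = u¹²
  (u¹⁴v)³: (u¹²) · u¹⁴ = u¹⁰;   (u¹⁰) · v = u¹⁰v
  (u¹⁴v)⁴: (u¹⁰v) · u¹⁴ = u⁸v;   (u⁸v) · v = u⁸
  (u¹⁴v)⁵: (u⁸) · u¹⁴ = u⁶;   (u⁶) · v = u⁶v

Answer: u⁶v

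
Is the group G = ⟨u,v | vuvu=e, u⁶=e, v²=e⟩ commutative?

u·v = uv but v·u = u⁵v, so u·v ≠ v·u and G is not abelian.

Answer: No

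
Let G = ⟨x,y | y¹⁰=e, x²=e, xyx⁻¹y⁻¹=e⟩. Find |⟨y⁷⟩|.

|⟨y⁷⟩| equals the order of y⁷. Compute successive powers until reaching e:
  (y⁷)¹ = y⁷, (y⁷)² = y⁴, (y⁷)³ = y, (y⁷)⁴ = y⁸, (y⁷)⁵ = y⁵, (y⁷)⁶ = y², (y⁷)⁷ = y⁹, (y⁷)⁸ = y⁶, (y⁷)⁹ = y³, (y⁷)¹⁰ = e.
The smallest positive k with (y⁷)ᵏ = e is 10, so |⟨y⁷⟩| = 10.

Answer: 10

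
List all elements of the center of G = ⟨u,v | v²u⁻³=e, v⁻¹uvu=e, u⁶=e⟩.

An element z ∈ Z(G) iff z commutes with every generator.
For example u³ is central: (u³)·u = u⁴ = u·(u³); (u³)·v = v⁻¹ = v·(u³).
Whereas u ∉ Z(G) since u·v = uv ≠ u²v⁻¹ = v·u.
Checking each of the 12 elements this way gives Z(G) = {e, u³}, of order 2.

Answer: {e, u³}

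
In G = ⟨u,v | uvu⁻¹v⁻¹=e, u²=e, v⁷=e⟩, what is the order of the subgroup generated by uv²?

|⟨uv²⟩| equals the order of uv². Compute successive powers until reaching e:
  (uv²)¹ = uv², (uv²)² = v⁴, (uv²)³ = uv⁶, (uv²)⁴ = v, (uv²)⁵ = uv³, (uv²)⁶ = v⁵, (uv²)⁷ = u, (uv²)⁸ = v², (uv²)⁹ = uv⁴, (uv²)¹⁰ = v⁶, (uv²)¹¹ = uv, (uv²)¹² = v³, (uv²)¹³ = uv⁵, (uv²)¹⁴ = e.
The smallest positive k with (uv²)ᵏ = e is 14, so |⟨uv²⟩| = 14.

Answer: 14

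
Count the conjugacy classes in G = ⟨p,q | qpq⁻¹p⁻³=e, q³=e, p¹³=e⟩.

The conjugacy classes (representative and size) are:
  [e] (size 1), [p] (size 3), [p⁵] (size 3), [p¹⁰] (size 3), [p⁸] (size 3), [p¹⁰q] (size 13), [p⁷q²] (size 13).
Class equation: 1 + 3 + 3 + 3 + 3 + 13 + 13 = 39 = |G|. So G has 7 conjugacy classes.

Answer: 7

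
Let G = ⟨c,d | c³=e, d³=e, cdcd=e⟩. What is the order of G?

Enumerate words in the generators, reducing via the relations: the distinct elements are
  {c, d, e, cd, c², d², cd², c²d, dc², d²c, cd²c, c²d²}.
No further products give new elements, so |G| = 12.

Answer: 12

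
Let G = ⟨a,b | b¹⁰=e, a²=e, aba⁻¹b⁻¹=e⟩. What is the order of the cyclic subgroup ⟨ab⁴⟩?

|⟨ab⁴⟩| equals the order of ab⁴. Compute successive powers until reaching e:
  (ab⁴)¹ = ab⁴, (ab⁴)² = b⁸, (ab⁴)³ = ab², (ab⁴)⁴ = b⁶, (ab⁴)⁵ = a, (ab⁴)⁶ = b⁴, (ab⁴)⁷ = ab⁸, (ab⁴)⁸ = b², (ab⁴)⁹ = ab⁶, (ab⁴)¹⁰ = e.
The smallest positive k with (ab⁴)ᵏ = e is 10, so |⟨ab⁴⟩| = 10.

Answer: 10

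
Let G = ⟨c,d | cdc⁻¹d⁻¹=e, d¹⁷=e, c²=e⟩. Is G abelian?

Each pair of generators commutes: c·d = cd = d·c. Since the generators pairwise commute, every element of G commutes with every other, so G is abelian.

Answer: Yes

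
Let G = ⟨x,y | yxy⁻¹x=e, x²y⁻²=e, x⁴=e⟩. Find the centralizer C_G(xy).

⟨xy⟩ ⊆ C_G(xy) since powers of xy commute with xy; so |C_G(xy)| ≥ |⟨xy⟩| = 4.
By orbit–stabilizer, |C_G(xy)| = |G| / |conj. class of xy| = 8 / 2 = 4.
The 4 elements commuting with xy are {e, x², xy⁻¹, xy}.

Answer: {e, x², xy⁻¹, xy}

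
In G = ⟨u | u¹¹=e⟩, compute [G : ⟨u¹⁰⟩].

First find ord(u¹⁰) by computing successive powers:
  (u¹⁰)¹ = u¹⁰, (u¹⁰)² = u⁹, (u¹⁰)³ = u⁸, (u¹⁰)⁴ = u⁷, (u¹⁰)⁵ = u⁶, (u¹⁰)⁶ = u⁵, (u¹⁰)⁷ = u⁴, (u¹⁰)⁸ = u³, (u¹⁰)⁹ = u², (u¹⁰)¹⁰ = u, (u¹⁰)¹¹ = e.
So |⟨u¹⁰⟩| = ord(u¹⁰) = 11. With |G| = 11, by Lagrange [G : ⟨u¹⁰⟩] = 11/11 = 1.

Answer: 1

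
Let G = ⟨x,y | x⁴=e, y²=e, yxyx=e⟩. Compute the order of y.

Compute successive powers until reaching e:
  y¹ = y, y² = e.
The smallest positive k with yᵏ = e is 2.

Answer: 2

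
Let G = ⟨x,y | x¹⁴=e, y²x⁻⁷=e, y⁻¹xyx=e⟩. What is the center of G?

An element z ∈ Z(G) iff z commutes with every generator.
For example x⁷ is central: (x⁷)·x = x⁸ = x·(x⁷); (x⁷)·y = y⁻¹ = y·(x⁷).
Whereas x ∉ Z(G) since x·y = xy ≠ x⁶y⁻¹ = y·x.
Checking each of the 28 elements this way gives Z(G) = {e, x⁷}, of order 2.

Answer: {e, x⁷}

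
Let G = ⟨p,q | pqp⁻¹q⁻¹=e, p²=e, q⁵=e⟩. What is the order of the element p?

Compute successive powers until reaching e:
  p¹ = p, p² = e.
The smallest positive k with pᵏ = e is 2.

Answer: 2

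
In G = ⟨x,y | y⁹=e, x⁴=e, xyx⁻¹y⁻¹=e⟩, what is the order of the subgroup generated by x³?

|⟨x³⟩| equals the order of x³. Compute successive powers until reaching e:
  (x³)¹ = x³, (x³)² = x², (x³)³ = x, (x³)⁴ = e.
The smallest positive k with (x³)ᵏ = e is 4, so |⟨x³⟩| = 4.

Answer: 4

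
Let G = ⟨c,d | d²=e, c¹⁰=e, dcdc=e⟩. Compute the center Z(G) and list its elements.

An element z ∈ Z(G) iff z commutes with every generator.
For example c⁵ is central: (c⁵)·c = c⁶ = c·(c⁵); (c⁵)·d = c⁵d = d·(c⁵).
Whereas c ∉ Z(G) since c·d = cd ≠ c⁹d = d·c.
Checking each of the 20 elements this way gives Z(G) = {e, c⁵}, of order 2.

Answer: {e, c⁵}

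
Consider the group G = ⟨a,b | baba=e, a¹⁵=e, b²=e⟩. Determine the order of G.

Enumerate words in the generators, reducing via the relations: the distinct elements are
  {a, b, e, ab, a², a³, a⁴, a⁵, a⁶, a⁷, a⁸, a⁹, a²b, a³b, a¹², a¹³, a¹¹, a¹⁰, a¹⁴, a⁴b, a⁵b, a⁶b, a⁷b, a⁸b, a⁹b, a¹²b, a¹³b, a¹¹b, a¹⁰b, a¹⁴b}.
No further products give new elements, so |G| = 30.

Answer: 30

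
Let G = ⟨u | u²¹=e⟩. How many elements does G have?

G is generated by a single element, so G is cyclic. The relator gives u²¹ = e and no smaller power is forced to be e, so the 21 powers {e, u, u², u³, u⁴, u⁵, u⁶, u⁷, u⁸, u⁹, u²⁰, u¹², u¹³, u¹¹, u¹⁰, u¹⁴, u¹⁵, u¹⁶, u¹⁷, u¹⁸, u¹⁹} are distinct. Hence |G| = 21.

Answer: 21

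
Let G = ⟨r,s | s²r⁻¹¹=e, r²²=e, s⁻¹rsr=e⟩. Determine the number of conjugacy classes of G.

The conjugacy classes (representative and size) are:
  [e] (size 1), [r²¹] (size 2), [r²] (size 2), [r³] (size 2), [r¹⁸] (size 2), [r¹⁷] (size 2), [r⁶] (size 2), [r⁷] (size 2), [r⁸] (size 2), [r¹³] (size 2), [r¹²] (size 2), [r¹¹] (size 1), [r¹⁰s] (size 11), [r⁷s] (size 11).
Class equation: 1 + 2 + 2 + 2 + 2 + 2 + 2 + 2 + 2 + 2 + 2 + 1 + 11 + 11 = 44 = |G|. So G has 14 conjugacy classes.

Answer: 14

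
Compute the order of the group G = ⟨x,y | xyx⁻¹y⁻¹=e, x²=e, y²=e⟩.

Enumerate words in the generators, reducing via the relations: the distinct elements are
  {e, x, y, xy}.
No further products give new elements, so |G| = 4.

Answer: 4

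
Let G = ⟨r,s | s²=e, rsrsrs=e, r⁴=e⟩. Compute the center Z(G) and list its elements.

An element z ∈ Z(G) iff z commutes with every generator.
For example e is central: e·r = r = r·e; e·s = s = s·e.
Whereas r ∉ Z(G) since r·s = rs ≠ sr = s·r.
Checking each of the 24 elements this way gives Z(G) = {e}, of order 1.

Answer: {e}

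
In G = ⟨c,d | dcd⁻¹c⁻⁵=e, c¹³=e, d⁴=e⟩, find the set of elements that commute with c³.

⟨c³⟩ ⊆ C_G(c³) since powers of c³ commute with c³; so |C_G(c³)| ≥ |⟨c³⟩| = 13.
By orbit–stabilizer, |C_G(c³)| = |G| / |conj. class of c³| = 52 / 4 = 13.
The 13 elements commuting with c³ are {e, c, c², c³, c⁴, c⁵, c⁶, c⁷, c⁸, c⁹, c¹⁰, c¹¹, c¹²}.

Answer: {e, c, c², c³, c⁴, c⁵, c⁶, c⁷, c⁸, c⁹, c¹⁰, c¹¹, c¹²}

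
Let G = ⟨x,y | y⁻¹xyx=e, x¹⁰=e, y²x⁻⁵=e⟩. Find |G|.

Enumerate words in the generators, reducing via the relations: the distinct elements are
  {e, x, y, xy, x², x³, x⁴, x⁵, x⁶, x⁷, x⁸, x⁹, x²y, x³y, x⁴y, y⁻¹, xy⁻¹, x²y⁻¹, x³y⁻¹, x⁴y⁻¹}.
No further products give new elements, so |G| = 20.

Answer: 20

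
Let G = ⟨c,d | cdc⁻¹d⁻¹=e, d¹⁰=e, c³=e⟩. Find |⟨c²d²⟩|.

|⟨c²d²⟩| equals the order of c²d². Compute successive powers until reaching e:
  (c²d²)¹ = c²d², (c²d²)² = cd⁴, (c²d²)³ = d⁶, (c²d²)⁴ = c²d⁸, (c²d²)⁵ = c, (c²d²)⁶ = d², (c²d²)⁷ = c²d⁴, (c²d²)⁸ = cd⁶, (c²d²)⁹ = d⁸, (c²d²)¹⁰ = c², (c²d²)¹¹ = cd², (c²d²)¹² = d⁴, (c²d²)¹³ = c²d⁶, (c²d²)¹⁴ = cd⁸, (c²d²)¹⁵ = e.
The smallest positive k with (c²d²)ᵏ = e is 15, so |⟨c²d²⟩| = 15.

Answer: 15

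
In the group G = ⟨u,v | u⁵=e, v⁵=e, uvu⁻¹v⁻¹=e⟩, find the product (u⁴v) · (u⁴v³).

Compute (u⁴v) · (u⁴v³) by multiplying left to right and reducing via the relations at each step:
  (u⁴v) · u⁴ = u³v
  (u³v) · v³ = u³v⁴

Answer: u³v⁴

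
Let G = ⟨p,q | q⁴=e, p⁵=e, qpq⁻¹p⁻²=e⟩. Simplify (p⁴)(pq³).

Compute (p⁴) · (pq³) by multiplying left to right and reducing via the relations at each step:
  (p⁴) · p = e
  e · q³ = q³

Answer: q³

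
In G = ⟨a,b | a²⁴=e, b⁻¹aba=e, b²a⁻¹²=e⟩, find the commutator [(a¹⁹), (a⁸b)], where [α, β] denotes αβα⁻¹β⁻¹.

[(a¹⁹), (a⁸b)] = (a¹⁹)·(a⁸b)·(a¹⁹)⁻¹·(a⁸b)⁻¹.
  (a¹⁹) · (a⁸b) = a³b
  (a³b) · (a⁵) = a¹⁰b⁻¹
  (a¹⁰b⁻¹) · (a⁸b⁻¹) = a¹⁴

Answer: a¹⁴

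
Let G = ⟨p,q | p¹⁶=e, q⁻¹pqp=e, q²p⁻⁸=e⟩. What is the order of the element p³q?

Compute successive powers until reaching e:
  (p³q)¹ = p³q, (p³q)² = p⁸, (p³q)³ = p³q⁻¹, (p³q)⁴ = e.
The smallest positive k with (p³q)ᵏ = e is 4.

Answer: 4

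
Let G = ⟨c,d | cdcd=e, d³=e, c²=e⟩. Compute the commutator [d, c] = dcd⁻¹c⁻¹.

[d, c] = d·c·d⁻¹·c⁻¹.
  d · c = cd²
  (cd²) · (d²) = cd
  (cd) · c = d²

Answer: d²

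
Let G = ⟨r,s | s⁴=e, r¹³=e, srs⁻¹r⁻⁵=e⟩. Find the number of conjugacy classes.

The conjugacy classes (representative and size) are:
  [e] (size 1), [r] (size 4), [r²] (size 4), [r⁹] (size 4), [r¹²s] (size 13), [r⁴s²] (size 13), [r¹²s³] (size 13).
Class equation: 1 + 4 + 4 + 4 + 13 + 13 + 13 = 52 = |G|. So G has 7 conjugacy classes.

Answer: 7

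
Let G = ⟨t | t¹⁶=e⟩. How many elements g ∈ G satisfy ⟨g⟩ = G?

G is cyclic of order 16. An element generates G iff its order is 16, and a cyclic group of order 16 has exactly φ(16) = 8 such elements.

Answer: 8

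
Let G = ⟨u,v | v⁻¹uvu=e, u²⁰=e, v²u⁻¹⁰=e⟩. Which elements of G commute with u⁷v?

⟨u⁷v⟩ ⊆ C_G(u⁷v) since powers of u⁷v commute with u⁷v; so |C_G(u⁷v)| ≥ |⟨u⁷v⟩| = 4.
By orbit–stabilizer, |C_G(u⁷v)| = |G| / |conj. class of u⁷v| = 40 / 10 = 4.
The 4 elements commuting with u⁷v are {e, u¹⁰, u⁷v, u⁷v⁻¹}.

Answer: {e, u¹⁰, u⁷v, u⁷v⁻¹}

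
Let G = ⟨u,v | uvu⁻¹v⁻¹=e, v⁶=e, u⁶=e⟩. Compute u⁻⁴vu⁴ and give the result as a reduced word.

Multiply left to right, reducing at each step:
  (u²) · v = u²v
  (u²v) · u⁴ = v

Answer: v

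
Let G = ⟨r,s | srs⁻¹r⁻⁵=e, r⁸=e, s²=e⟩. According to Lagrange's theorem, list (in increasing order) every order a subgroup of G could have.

|G| = 16 = 2⁴. By Lagrange's theorem the order of any subgroup divides 16; the divisors of 16 are 1, 2, 4, 8, 16.

Answer: 1, 2, 4, 8, 16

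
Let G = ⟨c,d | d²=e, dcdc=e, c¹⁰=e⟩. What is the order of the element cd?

Compute successive powers until reaching e:
  (cd)¹ = cd, (cd)² = e.
The smallest positive k with (cd)ᵏ = e is 2.

Answer: 2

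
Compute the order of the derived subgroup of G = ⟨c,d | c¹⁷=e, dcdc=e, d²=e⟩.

G' = [G, G] is generated by all commutators. The generator-pair commutators are: [c, d] = c².
The subgroup they normally generate is {e, c, c², c³, c⁴, c⁵, c⁶, c⁷, c⁸, c⁹, c¹⁰, c¹¹, c¹², c¹³, c¹⁴, c¹⁵, c¹⁶}, of order 17.
Check: |G/G'| = 34/17 = 2 is the order of the abelianisation.

Answer: 17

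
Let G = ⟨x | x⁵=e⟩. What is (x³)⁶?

Compute successive powers of (x³), reducing at each step:
  (x³)²: (x³) · x³ = x
  (x³)³: x · x³ = x⁴
  (x³)⁴: (x⁴) · x³ = x²
  (x³)⁵: (x²) · x³ = e
  (x³)⁶: e · x³ = x³

Answer: x³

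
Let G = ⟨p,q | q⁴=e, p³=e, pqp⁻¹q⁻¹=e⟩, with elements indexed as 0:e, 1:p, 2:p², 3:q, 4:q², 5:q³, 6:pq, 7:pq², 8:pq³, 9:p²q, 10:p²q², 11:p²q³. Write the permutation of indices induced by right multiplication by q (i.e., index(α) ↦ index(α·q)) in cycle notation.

(0 3 4 5)(1 6 7 8)(2 9 10 11)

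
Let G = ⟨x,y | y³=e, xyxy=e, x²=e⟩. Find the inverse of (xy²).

The order of (xy²) is 2 (smallest k with (xy²)ᵏ = e), so (xy²)⁻¹ = (xy²)¹ = xy².
Check: (xy²) · (xy²) → (xy²) · x = y;   y · y² = e, giving e as required.

Answer: xy²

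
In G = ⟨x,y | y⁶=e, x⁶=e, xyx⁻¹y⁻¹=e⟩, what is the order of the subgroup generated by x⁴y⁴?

|⟨x⁴y⁴⟩| equals the order of x⁴y⁴. Compute successive powers until reaching e:
  (x⁴y⁴)¹ = x⁴y⁴, (x⁴y⁴)² = x²y², (x⁴y⁴)³ = e.
The smallest positive k with (x⁴y⁴)ᵏ = e is 3, so |⟨x⁴y⁴⟩| = 3.

Answer: 3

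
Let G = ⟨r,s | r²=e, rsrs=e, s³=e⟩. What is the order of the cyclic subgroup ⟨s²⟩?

|⟨s²⟩| equals the order of s². Compute successive powers until reaching e:
  (s²)¹ = s², (s²)² = s, (s²)³ = e.
The smallest positive k with (s²)ᵏ = e is 3, so |⟨s²⟩| = 3.

Answer: 3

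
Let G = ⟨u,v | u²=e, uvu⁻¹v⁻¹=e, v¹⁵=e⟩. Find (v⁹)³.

Compute successive powers of (v⁹), reducing at each step:
  (v⁹)²: (v⁹) · v⁹ = v³
  (v⁹)³: (v³) · v⁹ = v¹²

Answer: v¹²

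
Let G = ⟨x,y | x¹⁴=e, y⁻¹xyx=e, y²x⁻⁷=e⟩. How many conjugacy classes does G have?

The conjugacy classes (representative and size) are:
  [e] (size 1), [x¹³] (size 2), [x¹²] (size 2), [x¹¹] (size 2), [x⁴] (size 2), [x⁵] (size 2), [x⁸] (size 2), [x⁷] (size 1), [x⁵y⁻¹] (size 7), [x⁵y] (size 7).
Class equation: 1 + 2 + 2 + 2 + 2 + 2 + 2 + 1 + 7 + 7 = 28 = |G|. So G has 10 conjugacy classes.

Answer: 10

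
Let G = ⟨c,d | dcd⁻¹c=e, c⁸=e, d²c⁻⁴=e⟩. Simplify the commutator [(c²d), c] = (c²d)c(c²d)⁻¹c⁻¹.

[(c²d), c] = (c²d)·c·(c²d)⁻¹·c⁻¹.
  (c²d) · c = cd
  (cd) · (c²d⁻¹) = c⁷
  (c⁷) · (c⁷) = c⁶

Answer: c⁶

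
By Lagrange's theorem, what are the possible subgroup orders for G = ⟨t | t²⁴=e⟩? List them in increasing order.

|G| = 24 = 2³ · 3. By Lagrange's theorem the order of any subgroup divides 24; the divisors of 24 are 1, 2, 3, 4, 6, 8, 12, 24.

Answer: 1, 2, 3, 4, 6, 8, 12, 24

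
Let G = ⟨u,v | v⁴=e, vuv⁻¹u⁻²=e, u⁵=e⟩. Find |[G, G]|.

G' = [G, G] is generated by all commutators. The generator-pair commutators are: [u, v] = u⁴.
The subgroup they normally generate is {e, u, u², u³, u⁴}, of order 5.
Check: |G/G'| = 20/5 = 4 is the order of the abelianisation.

Answer: 5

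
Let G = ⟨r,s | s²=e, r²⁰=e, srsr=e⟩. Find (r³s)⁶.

Compute successive powers of (r³s), reducing at each step:
  (r³s)²: (r³s) · r³ = s;   s · s = e
  (r³s)³: e · r³ = r³;   (r³) · s = r³s
  (r³s)⁴: (r³s) · r³ = s;   s · s = e
  (r³s)⁵: e · r³ = r³;   (r³) · s = r³s
  (r³s)⁶: (r³s) · r³ = s;   s · s = e

Answer: e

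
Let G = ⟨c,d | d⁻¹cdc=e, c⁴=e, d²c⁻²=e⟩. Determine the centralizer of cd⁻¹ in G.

⟨cd⁻¹⟩ ⊆ C_G(cd⁻¹) since powers of cd⁻¹ commute with cd⁻¹; so |C_G(cd⁻¹)| ≥ |⟨cd⁻¹⟩| = 4.
By orbit–stabilizer, |C_G(cd⁻¹)| = |G| / |conj. class of cd⁻¹| = 8 / 2 = 4.
The 4 elements commuting with cd⁻¹ are {e, c², cd, cd⁻¹}.

Answer: {e, c², cd, cd⁻¹}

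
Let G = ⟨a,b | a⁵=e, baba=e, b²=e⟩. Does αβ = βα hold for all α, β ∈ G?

a·b = ab but b·a = a⁴b, so a·b ≠ b·a and G is not abelian.

Answer: No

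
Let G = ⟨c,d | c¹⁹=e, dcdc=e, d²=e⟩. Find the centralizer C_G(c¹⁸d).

⟨c¹⁸d⟩ ⊆ C_G(c¹⁸d) since powers of c¹⁸d commute with c¹⁸d; so |C_G(c¹⁸d)| ≥ |⟨c¹⁸d⟩| = 2.
By orbit–stabilizer, |C_G(c¹⁸d)| = |G| / |conj. class of c¹⁸d| = 38 / 19 = 2.
The 2 elements commuting with c¹⁸d are {e, c¹⁸d}.

Answer: {e, c¹⁸d}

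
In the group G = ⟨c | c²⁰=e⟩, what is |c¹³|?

Compute successive powers until reaching e:
  (c¹³)¹ = c¹³, (c¹³)² = c⁶, (c¹³)³ = c¹⁹, (c¹³)⁴ = c¹², (c¹³)⁵ = c⁵, (c¹³)⁶ = c¹⁸, (c¹³)⁷ = c¹¹, (c¹³)⁸ = c⁴, (c¹³)⁹ = c¹⁷, (c¹³)¹⁰ = c¹⁰, (c¹³)¹¹ = c³, (c¹³)¹² = c¹⁶, (c¹³)¹³ = c⁹, (c¹³)¹⁴ = c², (c¹³)¹⁵ = c¹⁵, (c¹³)¹⁶ = c⁸, (c¹³)¹⁷ = c, (c¹³)¹⁸ = c¹⁴, (c¹³)¹⁹ = c⁷, (c¹³)²⁰ = e.
The smallest positive k with (c¹³)ᵏ = e is 20.

Answer: 20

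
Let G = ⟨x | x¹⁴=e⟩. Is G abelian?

G has a single generator, so G is cyclic and hence abelian.

Answer: Yes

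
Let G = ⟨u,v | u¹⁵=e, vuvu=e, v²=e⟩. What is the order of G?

Enumerate words in the generators, reducing via the relations: the distinct elements are
  {e, u, v, uv, u², u³, u⁴, u⁵, u⁶, u⁷, u⁸, u⁹, u²v, u³v, u¹², u¹³, u¹¹, u¹⁰, u¹⁴, u⁴v, u⁵v, u⁶v, u⁷v, u⁸v, u⁹v, u¹²v, u¹³v, u¹¹v, u¹⁰v, u¹⁴v}.
No further products give new elements, so |G| = 30.

Answer: 30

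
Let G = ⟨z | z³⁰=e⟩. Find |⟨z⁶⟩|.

|⟨z⁶⟩| equals the order of z⁶. Compute successive powers until reaching e:
  (z⁶)¹ = z⁶, (z⁶)² = z¹², (z⁶)³ = z¹⁸, (z⁶)⁴ = z²⁴, (z⁶)⁵ = e.
The smallest positive k with (z⁶)ᵏ = e is 5, so |⟨z⁶⟩| = 5.

Answer: 5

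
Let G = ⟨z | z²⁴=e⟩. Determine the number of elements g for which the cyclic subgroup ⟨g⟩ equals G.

G is cyclic of order 24. An element generates G iff its order is 24, and a cyclic group of order 24 has exactly φ(24) = 8 such elements.

Answer: 8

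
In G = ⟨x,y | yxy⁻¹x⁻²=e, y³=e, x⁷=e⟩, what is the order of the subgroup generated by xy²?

|⟨xy²⟩| equals the order of xy². Compute successive powers until reaching e:
  (xy²)¹ = xy², (xy²)² = x⁵y, (xy²)³ = e.
The smallest positive k with (xy²)ᵏ = e is 3, so |⟨xy²⟩| = 3.

Answer: 3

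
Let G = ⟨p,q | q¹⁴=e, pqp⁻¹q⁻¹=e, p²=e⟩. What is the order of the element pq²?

Compute successive powers until reaching e:
  (pq²)¹ = pq², (pq²)² = q⁴, (pq²)³ = pq⁶, (pq²)⁴ = q⁸, (pq²)⁵ = pq¹⁰, (pq²)⁶ = q¹², (pq²)⁷ = p, (pq²)⁸ = q², (pq²)⁹ = pq⁴, (pq²)¹⁰ = q⁶, (pq²)¹¹ = pq⁸, (pq²)¹² = q¹⁰, (pq²)¹³ = pq¹², (pq²)¹⁴ = e.
The smallest positive k with (pq²)ᵏ = e is 14.

Answer: 14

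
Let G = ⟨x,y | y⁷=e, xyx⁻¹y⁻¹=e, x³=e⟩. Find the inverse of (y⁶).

The order of (y⁶) is 7 (smallest k with (y⁶)ᵏ = e), so (y⁶)⁻¹ = (y⁶)⁶ = y.
Check: (y⁶) · y → (y⁶) · y = e, giving e as required.

Answer: y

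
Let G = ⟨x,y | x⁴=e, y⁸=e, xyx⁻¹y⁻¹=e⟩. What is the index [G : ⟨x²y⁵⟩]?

First find ord(x²y⁵) by computing successive powers:
  (x²y⁵)¹ = x²y⁵, (x²y⁵)² = y², (x²y⁵)³ = x²y⁷, (x²y⁵)⁴ = y⁴, (x²y⁵)⁵ = x²y, (x²y⁵)⁶ = y⁶, (x²y⁵)⁷ = x²y³, (x²y⁵)⁸ = e.
So |⟨x²y⁵⟩| = ord(x²y⁵) = 8. With |G| = 32, by Lagrange [G : ⟨x²y⁵⟩] = 32/8 = 4.

Answer: 4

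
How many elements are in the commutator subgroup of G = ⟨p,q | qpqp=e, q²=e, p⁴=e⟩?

G' = [G, G] is generated by all commutators. The generator-pair commutators are: [p, q] = p².
The subgroup they normally generate is {e, p²}, of order 2.
Check: |G/G'| = 8/2 = 4 is the order of the abelianisation.

Answer: 2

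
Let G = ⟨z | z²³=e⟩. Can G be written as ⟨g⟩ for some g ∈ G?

|G| = 23. The element z has order 23 (its powers give 23 distinct elements), so ⟨z⟩ = G and G is cyclic.

Answer: Yes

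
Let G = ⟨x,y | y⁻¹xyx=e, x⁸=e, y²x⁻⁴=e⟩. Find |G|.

Enumerate words in the generators, reducing via the relations: the distinct elements are
  {e, x, y, xy, x², x³, x⁴, x⁵, x⁶, x⁷, x²y, x³y, y⁻¹, xy⁻¹, x²y⁻¹, x³y⁻¹}.
No further products give new elements, so |G| = 16.

Answer: 16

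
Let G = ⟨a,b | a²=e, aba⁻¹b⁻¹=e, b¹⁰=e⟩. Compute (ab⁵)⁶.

Compute successive powers of (ab⁵), reducing at each step:
  (ab⁵)²: (ab⁵) · a = b⁵;   (b⁵) · b⁵ = e
  (ab⁵)³: e · a = a;   a · b⁵ = ab⁵
  (ab⁵)⁴: (ab⁵) · a = b⁵;   (b⁵) · b⁵ = e
  (ab⁵)⁵: e · a = a;   a · b⁵ = ab⁵
  (ab⁵)⁶: (ab⁵) · a = b⁵;   (b⁵) · b⁵ = e

Answer: e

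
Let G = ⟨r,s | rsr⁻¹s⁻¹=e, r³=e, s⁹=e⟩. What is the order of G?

Enumerate words in the generators, reducing via the relations: the distinct elements are
  {e, r, s, rs, r², s², s³, s⁴, s⁵, s⁶, s⁷, s⁸, rs², rs³, rs⁴, rs⁵, rs⁶, rs⁷, rs⁸, r²s, r²s², r²s³, r²s⁴, r²s⁵, r²s⁶, r²s⁷, r²s⁸}.
No further products give new elements, so |G| = 27.

Answer: 27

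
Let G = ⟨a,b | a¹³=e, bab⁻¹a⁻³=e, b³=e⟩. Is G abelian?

a·b = ab but b·a = a³b, so a·b ≠ b·a and G is not abelian.

Answer: No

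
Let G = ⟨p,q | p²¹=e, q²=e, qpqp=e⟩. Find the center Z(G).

An element z ∈ Z(G) iff z commutes with every generator.
For example e is central: e·p = p = p·e; e·q = q = q·e.
Whereas p ∉ Z(G) since p·q = pq ≠ p²⁰q = q·p.
Checking each of the 42 elements this way gives Z(G) = {e}, of order 1.

Answer: {e}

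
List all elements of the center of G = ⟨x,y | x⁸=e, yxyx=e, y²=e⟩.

An element z ∈ Z(G) iff z commutes with every generator.
For example x⁴ is central: (x⁴)·x = x⁵ = x·(x⁴); (x⁴)·y = x⁴y = y·(x⁴).
Whereas x ∉ Z(G) since x·y = xy ≠ x⁷y = y·x.
Checking each of the 16 elements this way gives Z(G) = {e, x⁴}, of order 2.

Answer: {e, x⁴}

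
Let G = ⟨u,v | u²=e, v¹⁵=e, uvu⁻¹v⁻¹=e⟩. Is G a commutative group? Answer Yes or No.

Each pair of generators commutes: u·v = uv = v·u. Since the generators pairwise commute, every element of G commutes with every other, so G is abelian.

Answer: Yes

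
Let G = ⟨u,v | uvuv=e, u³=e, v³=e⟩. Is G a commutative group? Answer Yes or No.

u·v = uv but v·u = u²v², so u·v ≠ v·u and G is not abelian.

Answer: No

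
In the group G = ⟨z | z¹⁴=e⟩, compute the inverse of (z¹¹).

The order of (z¹¹) is 14 (smallest k with (z¹¹)ᵏ = e), so (z¹¹)⁻¹ = (z¹¹)¹³ = z³.
Check: (z¹¹) · (z³) → (z¹¹) · z³ = e, giving e as required.

Answer: z³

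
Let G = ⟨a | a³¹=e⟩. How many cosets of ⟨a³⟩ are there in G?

First find ord(a³) by computing successive powers:
  (a³)¹ = a³, (a³)² = a⁶, (a³)³ = a⁹, (a³)⁴ = a¹², (a³)⁵ = a¹⁵, (a³)⁶ = a¹⁸, (a³)⁷ = a²¹, (a³)⁸ = a²⁴, (a³)⁹ = a²⁷, (a³)¹⁰ = a³⁰, (a³)¹¹ = a², (a³)¹² = a⁵, (a³)¹³ = a⁸, (a³)¹⁴ = a¹¹, (a³)¹⁵ = a¹⁴, (a³)¹⁶ = a¹⁷, (a³)¹⁷ = a²⁰, (a³)¹⁸ = a²³, (a³)¹⁹ = a²⁶, (a³)²⁰ = a²⁹, (a³)²¹ = a, (a³)²² = a⁴, (a³)²³ = a⁷, (a³)²⁴ = a¹⁰, (a³)²⁵ = a¹³, (a³)²⁶ = a¹⁶, (a³)²⁷ = a¹⁹, (a³)²⁸ = a²², (a³)²⁹ = a²⁵, (a³)³⁰ = a²⁸, (a³)³¹ = e.
So |⟨a³⟩| = ord(a³) = 31. With |G| = 31, by Lagrange [G : ⟨a³⟩] = 31/31 = 1.

Answer: 1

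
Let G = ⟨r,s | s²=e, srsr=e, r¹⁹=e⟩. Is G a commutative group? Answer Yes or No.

r·s = rs but s·r = r¹⁸s, so r·s ≠ s·r and G is not abelian.

Answer: No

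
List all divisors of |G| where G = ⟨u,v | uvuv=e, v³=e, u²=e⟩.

|G| = 6 = 2 · 3. By Lagrange's theorem the order of any subgroup divides 6; the divisors of 6 are 1, 2, 3, 6.

Answer: 1, 2, 3, 6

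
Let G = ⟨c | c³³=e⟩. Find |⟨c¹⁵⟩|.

|⟨c¹⁵⟩| equals the order of c¹⁵. Compute successive powers until reaching e:
  (c¹⁵)¹ = c¹⁵, (c¹⁵)² = c³⁰, (c¹⁵)³ = c¹², (c¹⁵)⁴ = c²⁷, (c¹⁵)⁵ = c⁹, (c¹⁵)⁶ = c²⁴, (c¹⁵)⁷ = c⁶, (c¹⁵)⁸ = c²¹, (c¹⁵)⁹ = c³, (c¹⁵)¹⁰ = c¹⁸, (c¹⁵)¹¹ = e.
The smallest positive k with (c¹⁵)ᵏ = e is 11, so |⟨c¹⁵⟩| = 11.

Answer: 11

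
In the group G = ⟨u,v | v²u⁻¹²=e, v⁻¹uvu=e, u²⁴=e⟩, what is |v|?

Compute successive powers until reaching e:
  v¹ = v, v² = u¹², v³ = v⁻¹, v⁴ = e.
The smallest positive k with vᵏ = e is 4.

Answer: 4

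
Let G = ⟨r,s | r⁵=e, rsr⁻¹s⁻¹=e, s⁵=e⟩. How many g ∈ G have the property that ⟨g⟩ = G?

⟨g⟩ = G would require ord(g) = |G| = 25, but the maximum element order in G is 5 < 25. So G is not cyclic and no single element generates it: the count is 0.

Answer: 0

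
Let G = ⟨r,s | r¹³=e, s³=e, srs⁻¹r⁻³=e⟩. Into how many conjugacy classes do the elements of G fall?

The conjugacy classes (representative and size) are:
  [e] (size 1), [r] (size 3), [r⁵] (size 3), [r¹⁰] (size 3), [r⁸] (size 3), [r¹⁰s] (size 13), [r⁷s²] (size 13).
Class equation: 1 + 3 + 3 + 3 + 3 + 13 + 13 = 39 = |G|. So G has 7 conjugacy classes.

Answer: 7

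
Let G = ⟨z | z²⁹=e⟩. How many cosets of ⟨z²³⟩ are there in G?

First find ord(z²³) by computing successive powers:
  (z²³)¹ = z²³, (z²³)² = z¹⁷, (z²³)³ = z¹¹, (z²³)⁴ = z⁵, (z²³)⁵ = z²⁸, (z²³)⁶ = z²², (z²³)⁷ = z¹⁶, (z²³)⁸ = z¹⁰, (z²³)⁹ = z⁴, (z²³)¹⁰ = z²⁷, (z²³)¹¹ = z²¹, (z²³)¹² = z¹⁵, (z²³)¹³ = z⁹, (z²³)¹⁴ = z³, (z²³)¹⁵ = z²⁶, (z²³)¹⁶ = z²⁰, (z²³)¹⁷ = z¹⁴, (z²³)¹⁸ = z⁸, (z²³)¹⁹ = z², (z²³)²⁰ = z²⁵, (z²³)²¹ = z¹⁹, (z²³)²² = z¹³, (z²³)²³ = z⁷, (z²³)²⁴ = z, (z²³)²⁵ = z²⁴, (z²³)²⁶ = z¹⁸, (z²³)²⁷ = z¹², (z²³)²⁸ = z⁶, (z²³)²⁹ = e.
So |⟨z²³⟩| = ord(z²³) = 29. With |G| = 29, by Lagrange [G : ⟨z²³⟩] = 29/29 = 1.

Answer: 1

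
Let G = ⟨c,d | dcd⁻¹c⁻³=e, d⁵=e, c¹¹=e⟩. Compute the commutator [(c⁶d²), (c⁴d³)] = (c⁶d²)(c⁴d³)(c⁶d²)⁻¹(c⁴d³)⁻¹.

[(c⁶d²), (c⁴d³)] = (c⁶d²)·(c⁴d³)·(c⁶d²)⁻¹·(c⁴d³)⁻¹.
  (c⁶d²) · (c⁴d³) = c⁹
  (c⁹) · (c³d³) = cd³
  (cd³) · (c⁸d²) = c⁸

Answer: c⁸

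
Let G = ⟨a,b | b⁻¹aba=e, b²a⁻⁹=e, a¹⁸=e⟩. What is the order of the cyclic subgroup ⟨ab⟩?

|⟨ab⟩| equals the order of ab. Compute successive powers until reaching e:
  (ab)¹ = ab, (ab)² = a⁹, (ab)³ = ab⁻¹, (ab)⁴ = e.
The smallest positive k with (ab)ᵏ = e is 4, so |⟨ab⟩| = 4.

Answer: 4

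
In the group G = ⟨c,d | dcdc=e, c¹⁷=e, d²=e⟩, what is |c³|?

Compute successive powers until reaching e:
  (c³)¹ = c³, (c³)² = c⁶, (c³)³ = c⁹, (c³)⁴ = c¹², (c³)⁵ = c¹⁵, (c³)⁶ = c, (c³)⁷ = c⁴, (c³)⁸ = c⁷, (c³)⁹ = c¹⁰, (c³)¹⁰ = c¹³, (c³)¹¹ = c¹⁶, (c³)¹² = c², (c³)¹³ = c⁵, (c³)¹⁴ = c⁸, (c³)¹⁵ = c¹¹, (c³)¹⁶ = c¹⁴, (c³)¹⁷ = e.
The smallest positive k with (c³)ᵏ = e is 17.

Answer: 17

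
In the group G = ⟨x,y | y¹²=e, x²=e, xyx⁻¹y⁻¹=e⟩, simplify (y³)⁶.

Compute successive powers of (y³), reducing at each step:
  (y³)²: (y³) · y³ = y⁶
  (y³)³: (y⁶) · y³ = y⁹
  (y³)⁴: (y⁹) · y³ = e
  (y³)⁵: e · y³ = y³
  (y³)⁶: (y³) · y³ = y⁶

Answer: y⁶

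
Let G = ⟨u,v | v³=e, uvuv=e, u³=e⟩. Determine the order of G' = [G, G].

G' = [G, G] is generated by all commutators. The generator-pair commutators are: [u, v] = uv²u.
The subgroup they normally generate is {e, uv, u²v², uv²u}, of order 4.
Check: |G/G'| = 12/4 = 3 is the order of the abelianisation.

Answer: 4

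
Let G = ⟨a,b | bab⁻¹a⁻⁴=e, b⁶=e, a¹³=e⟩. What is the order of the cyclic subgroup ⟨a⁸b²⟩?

|⟨a⁸b²⟩| equals the order of a⁸b². Compute successive powers until reaching e:
  (a⁸b²)¹ = a⁸b², (a⁸b²)² = a⁶b⁴, (a⁸b²)³ = e.
The smallest positive k with (a⁸b²)ᵏ = e is 3, so |⟨a⁸b²⟩| = 3.

Answer: 3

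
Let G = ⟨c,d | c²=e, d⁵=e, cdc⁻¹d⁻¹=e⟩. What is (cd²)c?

Compute (cd²) · c by multiplying left to right and reducing via the relations at each step:
  (cd²) · c = d²

Answer: d²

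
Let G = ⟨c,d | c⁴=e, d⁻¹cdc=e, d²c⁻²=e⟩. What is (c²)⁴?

Compute successive powers of (c²), reducing at each step:
  (c²)²: (c²) · c² = e
  (c²)³: e · c² = c²
  (c²)⁴: (c²) · c² = e

Answer: e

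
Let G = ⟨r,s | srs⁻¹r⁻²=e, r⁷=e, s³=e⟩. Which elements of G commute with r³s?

⟨r³s⟩ ⊆ C_G(r³s) since powers of r³s commute with r³s; so |C_G(r³s)| ≥ |⟨r³s⟩| = 3.
By orbit–stabilizer, |C_G(r³s)| = |G| / |conj. class of r³s| = 21 / 7 = 3.
The 3 elements commuting with r³s are {e, r³s, r²s²}.

Answer: {e, r³s, r²s²}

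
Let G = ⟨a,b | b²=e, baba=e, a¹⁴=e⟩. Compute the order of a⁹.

Compute successive powers until reaching e:
  (a⁹)¹ = a⁹, (a⁹)² = a⁴, (a⁹)³ = a¹³, (a⁹)⁴ = a⁸, (a⁹)⁵ = a³, (a⁹)⁶ = a¹², (a⁹)⁷ = a⁷, (a⁹)⁸ = a², (a⁹)⁹ = a¹¹, (a⁹)¹⁰ = a⁶, (a⁹)¹¹ = a, (a⁹)¹² = a¹⁰, (a⁹)¹³ = a⁵, (a⁹)¹⁴ = e.
The smallest positive k with (a⁹)ᵏ = e is 14.

Answer: 14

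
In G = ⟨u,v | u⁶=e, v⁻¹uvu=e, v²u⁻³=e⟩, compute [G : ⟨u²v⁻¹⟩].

First find ord(u²v⁻¹) by computing successive powers:
  (u²v⁻¹)¹ = u²v⁻¹, (u²v⁻¹)² = u³, (u²v⁻¹)³ = u²v, (u²v⁻¹)⁴ = e.
So |⟨u²v⁻¹⟩| = ord(u²v⁻¹) = 4. With |G| = 12, by Lagrange [G : ⟨u²v⁻¹⟩] = 12/4 = 3.

Answer: 3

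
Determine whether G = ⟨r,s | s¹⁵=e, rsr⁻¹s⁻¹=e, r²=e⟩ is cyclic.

|G| = 30. The element rs has order 30 (its powers give 30 distinct elements), so ⟨rs⟩ = G and G is cyclic.

Answer: Yes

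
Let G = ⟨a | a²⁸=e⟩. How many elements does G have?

G is generated by a single element, so G is cyclic. The relator gives a²⁸ = e and no smaller power is forced to be e, so the 28 powers {a, e, a², a³, a⁴, a⁵, a⁶, a⁷, a⁸, a⁹, a²², a²³, a²¹, a²⁰, a²⁴, a²⁵, a²⁶, a²⁷, a¹², a¹³, a¹¹, a¹⁰, a¹⁴, a¹⁵, a¹⁶, a¹⁷, a¹⁸, a¹⁹} are distinct. Hence |G| = 28.

Answer: 28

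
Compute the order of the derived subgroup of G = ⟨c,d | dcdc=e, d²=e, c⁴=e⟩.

G' = [G, G] is generated by all commutators. The generator-pair commutators are: [c, d] = c².
The subgroup they normally generate is {e, c²}, of order 2.
Check: |G/G'| = 8/2 = 4 is the order of the abelianisation.

Answer: 2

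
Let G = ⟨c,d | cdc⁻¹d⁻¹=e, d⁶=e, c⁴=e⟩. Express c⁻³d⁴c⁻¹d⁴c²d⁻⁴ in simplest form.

Multiply left to right, reducing at each step:
  c · d⁴ = cd⁴
  (cd⁴) · c⁻¹ = d⁴
  (d⁴) · d⁴ = d²
  (d²) · c² = c²d²
  (c²d²) · d⁻⁴ = c²d⁴

Answer: c²d⁴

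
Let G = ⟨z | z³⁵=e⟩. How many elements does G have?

G is generated by a single element, so G is cyclic. The relator gives z³⁵ = e and no smaller power is forced to be e, so the 35 powers {e, z, z², z³, z⁴, z⁵, z⁶, z⁷, z⁸, z⁹, z²², z²³, z²¹, z²⁰, z²⁴, z²⁵, z²⁶, z²⁷, z²⁸, z²⁹, z³², z³³, z³¹, z³⁰, z³⁴, z¹², z¹³, z¹¹, z¹⁰, z¹⁴, z¹⁵, z¹⁶, z¹⁷, z¹⁸, z¹⁹} are distinct. Hence |G| = 35.

Answer: 35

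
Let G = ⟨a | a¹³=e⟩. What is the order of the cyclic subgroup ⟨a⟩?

|⟨a⟩| equals the order of a. Compute successive powers until reaching e:
  a¹ = a, a² = a², a³ = a³, a⁴ = a⁴, a⁵ = a⁵, a⁶ = a⁶, a⁷ = a⁷, a⁸ = a⁸, a⁹ = a⁹, a¹⁰ = a¹⁰, a¹¹ = a¹¹, a¹² = a¹², a¹³ = e.
The smallest positive k with aᵏ = e is 13, so |⟨a⟩| = 13.

Answer: 13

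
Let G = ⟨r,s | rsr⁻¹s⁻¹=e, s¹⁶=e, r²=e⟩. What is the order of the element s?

Compute successive powers until reaching e:
  s¹ = s, s² = s², s³ = s³, s⁴ = s⁴, s⁵ = s⁵, s⁶ = s⁶, s⁷ = s⁷, s⁸ = s⁸, s⁹ = s⁹, s¹⁰ = s¹⁰, s¹¹ = s¹¹, s¹² = s¹², s¹³ = s¹³, s¹⁴ = s¹⁴, s¹⁵ = s¹⁵, s¹⁶ = e.
The smallest positive k with sᵏ = e is 16.

Answer: 16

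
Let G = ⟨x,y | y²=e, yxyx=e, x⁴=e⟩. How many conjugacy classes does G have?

The conjugacy classes (representative and size) are:
  [e] (size 1), [x] (size 2), [x²] (size 1), [x²y] (size 2), [x³y] (size 2).
Class equation: 1 + 2 + 1 + 2 + 2 = 8 = |G|. So G has 5 conjugacy classes.

Answer: 5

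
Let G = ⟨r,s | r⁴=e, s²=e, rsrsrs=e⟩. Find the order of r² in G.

Compute successive powers until reaching e:
  (r²)¹ = r², (r²)² = e.
The smallest positive k with (r²)ᵏ = e is 2.

Answer: 2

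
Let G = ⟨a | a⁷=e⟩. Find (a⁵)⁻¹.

The order of (a⁵) is 7 (smallest k with (a⁵)ᵏ = e), so (a⁵)⁻¹ = (a⁵)⁶ = a².
Check: (a⁵) · (a²) → (a⁵) · a² = e, giving e as required.

Answer: a²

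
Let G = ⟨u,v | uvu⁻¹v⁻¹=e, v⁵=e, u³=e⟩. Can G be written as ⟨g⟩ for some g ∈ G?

|G| = 15. The element uv has order 15 (its powers give 15 distinct elements), so ⟨uv⟩ = G and G is cyclic.

Answer: Yes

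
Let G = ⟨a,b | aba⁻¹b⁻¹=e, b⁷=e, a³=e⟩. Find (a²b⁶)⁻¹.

The order of (a²b⁶) is 21 (smallest k with (a²b⁶)ᵏ = e), so (a²b⁶)⁻¹ = (a²b⁶)²⁰ = ab.
Check: (a²b⁶) · (ab) → (a²b⁶) · a = b⁶;   (b⁶) · b = e, giving e as required.

Answer: ab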